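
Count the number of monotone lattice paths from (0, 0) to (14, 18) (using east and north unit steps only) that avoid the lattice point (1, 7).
Number of paths = 451466448

Total paths from (0, 0) to (14, 18): C(32, 14) = 471435600. Paths through (1, 7): (paths (0, 0) → (1, 7)) × (paths (1, 7) → (14, 18)) = C(8, 1) · C(24, 13) = 8 · 2496144 = 19969152. Avoidance count = 471435600 − 19969152 = 451466448.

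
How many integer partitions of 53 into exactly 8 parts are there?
p(53, 8 parts) = 17674

Partitions of n into exactly k parts are in bijection with partitions of n − k into at most k parts (subtract 1 from each part). So p(53, exactly 8) = p(45, parts ≤ 8). Computing via the recurrence p(m, j) = p(m, j−1) + p(m−j, j) gives 17674.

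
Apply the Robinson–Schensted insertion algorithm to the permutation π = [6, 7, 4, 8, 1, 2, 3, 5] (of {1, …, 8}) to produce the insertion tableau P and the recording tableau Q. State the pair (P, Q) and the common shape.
P = [1, 2, 3, 5] / [4, 7, 8] / [6];  Q = [1, 2, 4, 8] / [3, 6, 7] / [5];  common shape = (4, 3, 1)

Row-insert the values π_1, π_2, … into P one at a time, bumping the leftmost entry strictly greater than the inserted value down to the next row. The recording tableau Q records, in position (i, j), the step at which that cell was added to P.
  Insert 6 (step 1): P = [6];  Q = [1]
  Insert 7 (step 2): P = [6, 7];  Q = [1, 2]
  Insert 4 (step 3): P = [4, 7] / [6];  Q = [1, 2] / [3]
  Insert 8 (step 4): P = [4, 7, 8] / [6];  Q = [1, 2, 4] / [3]
  Insert 1 (step 5): P = [1, 7, 8] / [4] / [6];  Q = [1, 2, 4] / [3] / [5]
  Insert 2 (step 6): P = [1, 2, 8] / [4, 7] / [6];  Q = [1, 2, 4] / [3, 6] / [5]
  Insert 3 (step 7): P = [1, 2, 3] / [4, 7, 8] / [6];  Q = [1, 2, 4] / [3, 6, 7] / [5]
  Insert 5 (step 8): P = [1, 2, 3, 5] / [4, 7, 8] / [6];  Q = [1, 2, 4, 8] / [3, 6, 7] / [5]
Final shape: (4, 3, 1).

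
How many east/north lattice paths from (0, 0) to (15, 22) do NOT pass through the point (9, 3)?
Number of paths = 9325237760

Total paths from (0, 0) to (15, 22): C(37, 15) = 9364199760. Paths through (9, 3): (paths (0, 0) → (9, 3)) × (paths (9, 3) → (15, 22)) = C(12, 9) · C(25, 6) = 220 · 177100 = 38962000. Avoidance count = 9364199760 − 38962000 = 9325237760.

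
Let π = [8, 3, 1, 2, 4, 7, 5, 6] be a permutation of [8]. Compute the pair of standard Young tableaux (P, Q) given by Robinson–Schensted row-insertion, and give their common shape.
P = [1, 2, 4, 5, 6] / [3, 7] / [8];  Q = [1, 4, 5, 6, 8] / [2, 7] / [3];  common shape = (5, 2, 1)

Row-insert the values π_1, π_2, … into P one at a time, bumping the leftmost entry strictly greater than the inserted value down to the next row. The recording tableau Q records, in position (i, j), the step at which that cell was added to P.
  Insert 8 (step 1): P = [8];  Q = [1]
  Insert 3 (step 2): P = [3] / [8];  Q = [1] / [2]
  Insert 1 (step 3): P = [1] / [3] / [8];  Q = [1] / [2] / [3]
  Insert 2 (step 4): P = [1, 2] / [3] / [8];  Q = [1, 4] / [2] / [3]
  Insert 4 (step 5): P = [1, 2, 4] / [3] / [8];  Q = [1, 4, 5] / [2] / [3]
  Insert 7 (step 6): P = [1, 2, 4, 7] / [3] / [8];  Q = [1, 4, 5, 6] / [2] / [3]
  Insert 5 (step 7): P = [1, 2, 4, 5] / [3, 7] / [8];  Q = [1, 4, 5, 6] / [2, 7] / [3]
  Insert 6 (step 8): P = [1, 2, 4, 5, 6] / [3, 7] / [8];  Q = [1, 4, 5, 6, 8] / [2, 7] / [3]
Final shape: (5, 2, 1).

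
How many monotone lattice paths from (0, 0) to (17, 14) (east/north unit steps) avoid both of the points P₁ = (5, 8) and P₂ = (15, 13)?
Number of paths = 140558760

Inclusion–exclusion. Total paths: C(31, 17) = 265182525. Through P₁: C(13, 5)·C(18, 12) = 23891868. Through P₂: C(28, 15)·C(3, 2) = 112326480. Since P₁ is strictly southwest of P₂, a monotone path through both must visit P₁ then P₂; paths through both = C(13, 5)·C(15, 10)·C(3, 2) = 11594583. Avoid both = 265182525 − 23891868 − 112326480 + 11594583 = 140558760.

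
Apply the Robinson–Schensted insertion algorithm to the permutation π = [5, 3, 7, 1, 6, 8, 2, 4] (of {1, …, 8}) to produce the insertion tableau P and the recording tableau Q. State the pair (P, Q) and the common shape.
P = [1, 2, 4] / [3, 6, 8] / [5, 7];  Q = [1, 3, 6] / [2, 5, 8] / [4, 7];  common shape = (3, 3, 2)

Row-insert the values π_1, π_2, … into P one at a time, bumping the leftmost entry strictly greater than the inserted value down to the next row. The recording tableau Q records, in position (i, j), the step at which that cell was added to P.
  Insert 5 (step 1): P = [5];  Q = [1]
  Insert 3 (step 2): P = [3] / [5];  Q = [1] / [2]
  Insert 7 (step 3): P = [3, 7] / [5];  Q = [1, 3] / [2]
  Insert 1 (step 4): P = [1, 7] / [3] / [5];  Q = [1, 3] / [2] / [4]
  Insert 6 (step 5): P = [1, 6] / [3, 7] / [5];  Q = [1, 3] / [2, 5] / [4]
  Insert 8 (step 6): P = [1, 6, 8] / [3, 7] / [5];  Q = [1, 3, 6] / [2, 5] / [4]
  Insert 2 (step 7): P = [1, 2, 8] / [3, 6] / [5, 7];  Q = [1, 3, 6] / [2, 5] / [4, 7]
  Insert 4 (step 8): P = [1, 2, 4] / [3, 6, 8] / [5, 7];  Q = [1, 3, 6] / [2, 5, 8] / [4, 7]
Final shape: (3, 3, 2).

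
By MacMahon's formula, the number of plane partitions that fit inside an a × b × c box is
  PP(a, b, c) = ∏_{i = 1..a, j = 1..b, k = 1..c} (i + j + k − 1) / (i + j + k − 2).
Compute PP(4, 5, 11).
PP(4, 5, 11) = 381644355456

Evaluate the triple product over i = 1..4, j = 1..5, k = 1..11. The factors are (2/1) · (3/2) · (4/3) · (5/4) · (6/5) · (7/6) · (8/7) · (9/8) · … (220 factors total). The numerators and denominators telescope so the product is an integer; carrying out the multiplication exactly gives PP(4, 5, 11) = 381644355456.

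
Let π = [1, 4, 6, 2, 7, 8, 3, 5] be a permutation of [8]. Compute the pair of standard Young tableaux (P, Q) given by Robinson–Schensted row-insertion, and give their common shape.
P = [1, 2, 3, 5, 8] / [4, 6, 7];  Q = [1, 2, 3, 5, 6] / [4, 7, 8];  common shape = (5, 3)

Row-insert the values π_1, π_2, … into P one at a time, bumping the leftmost entry strictly greater than the inserted value down to the next row. The recording tableau Q records, in position (i, j), the step at which that cell was added to P.
  Insert 1 (step 1): P = [1];  Q = [1]
  Insert 4 (step 2): P = [1, 4];  Q = [1, 2]
  Insert 6 (step 3): P = [1, 4, 6];  Q = [1, 2, 3]
  Insert 2 (step 4): P = [1, 2, 6] / [4];  Q = [1, 2, 3] / [4]
  Insert 7 (step 5): P = [1, 2, 6, 7] / [4];  Q = [1, 2, 3, 5] / [4]
  Insert 8 (step 6): P = [1, 2, 6, 7, 8] / [4];  Q = [1, 2, 3, 5, 6] / [4]
  Insert 3 (step 7): P = [1, 2, 3, 7, 8] / [4, 6];  Q = [1, 2, 3, 5, 6] / [4, 7]
  Insert 5 (step 8): P = [1, 2, 3, 5, 8] / [4, 6, 7];  Q = [1, 2, 3, 5, 6] / [4, 7, 8]
Final shape: (5, 3).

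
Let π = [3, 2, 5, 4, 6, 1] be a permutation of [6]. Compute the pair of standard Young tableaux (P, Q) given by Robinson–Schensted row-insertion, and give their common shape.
P = [1, 4, 6] / [2, 5] / [3];  Q = [1, 3, 5] / [2, 4] / [6];  common shape = (3, 2, 1)

Row-insert the values π_1, π_2, … into P one at a time, bumping the leftmost entry strictly greater than the inserted value down to the next row. The recording tableau Q records, in position (i, j), the step at which that cell was added to P.
  Insert 3 (step 1): P = [3];  Q = [1]
  Insert 2 (step 2): P = [2] / [3];  Q = [1] / [2]
  Insert 5 (step 3): P = [2, 5] / [3];  Q = [1, 3] / [2]
  Insert 4 (step 4): P = [2, 4] / [3, 5];  Q = [1, 3] / [2, 4]
  Insert 6 (step 5): P = [2, 4, 6] / [3, 5];  Q = [1, 3, 5] / [2, 4]
  Insert 1 (step 6): P = [1, 4, 6] / [2, 5] / [3];  Q = [1, 3, 5] / [2, 4] / [6]
Final shape: (3, 2, 1).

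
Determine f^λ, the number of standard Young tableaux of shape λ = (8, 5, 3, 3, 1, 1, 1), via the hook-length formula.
# SYT of shape (8, 5, 3, 3, 1, 1, 1) = 2731432704

Hook-length formula: f^λ = n! / Π hook(c), product over all cells c of the Young diagram. For λ = (8, 5, 3, 3, 1, 1, 1), n = 22 boxes. Hook lengths by row (left-to-right, top-to-bottom): [14, 10, 9, 6, 5, 3, 2, 1]; [10, 6, 5, 2, 1]; [7, 3, 2]; [6, 2, 1]; [3]; [2]; [1]. Product of hooks = 411505920000. So f^λ = 22! / 411505920000 = 1124000727777607680000 / 411505920000 = 2731432704.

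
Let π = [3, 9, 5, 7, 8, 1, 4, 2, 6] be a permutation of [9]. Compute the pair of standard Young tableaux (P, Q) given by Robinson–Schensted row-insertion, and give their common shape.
P = [1, 2, 6, 8] / [3, 4, 7] / [5] / [9];  Q = [1, 2, 4, 5] / [3, 7, 9] / [6] / [8];  common shape = (4, 3, 1, 1)

Row-insert the values π_1, π_2, … into P one at a time, bumping the leftmost entry strictly greater than the inserted value down to the next row. The recording tableau Q records, in position (i, j), the step at which that cell was added to P.
  Insert 3 (step 1): P = [3];  Q = [1]
  Insert 9 (step 2): P = [3, 9];  Q = [1, 2]
  Insert 5 (step 3): P = [3, 5] / [9];  Q = [1, 2] / [3]
  Insert 7 (step 4): P = [3, 5, 7] / [9];  Q = [1, 2, 4] / [3]
  Insert 8 (step 5): P = [3, 5, 7, 8] / [9];  Q = [1, 2, 4, 5] / [3]
  Insert 1 (step 6): P = [1, 5, 7, 8] / [3] / [9];  Q = [1, 2, 4, 5] / [3] / [6]
  Insert 4 (step 7): P = [1, 4, 7, 8] / [3, 5] / [9];  Q = [1, 2, 4, 5] / [3, 7] / [6]
  Insert 2 (step 8): P = [1, 2, 7, 8] / [3, 4] / [5] / [9];  Q = [1, 2, 4, 5] / [3, 7] / [6] / [8]
  Insert 6 (step 9): P = [1, 2, 6, 8] / [3, 4, 7] / [5] / [9];  Q = [1, 2, 4, 5] / [3, 7, 9] / [6] / [8]
Final shape: (4, 3, 1, 1).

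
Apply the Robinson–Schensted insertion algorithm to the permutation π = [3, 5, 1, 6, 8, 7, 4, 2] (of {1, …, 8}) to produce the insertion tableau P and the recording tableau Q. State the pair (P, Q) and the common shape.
P = [1, 2, 6, 7] / [3, 4] / [5] / [8];  Q = [1, 2, 4, 5] / [3, 6] / [7] / [8];  common shape = (4, 2, 1, 1)

Row-insert the values π_1, π_2, … into P one at a time, bumping the leftmost entry strictly greater than the inserted value down to the next row. The recording tableau Q records, in position (i, j), the step at which that cell was added to P.
  Insert 3 (step 1): P = [3];  Q = [1]
  Insert 5 (step 2): P = [3, 5];  Q = [1, 2]
  Insert 1 (step 3): P = [1, 5] / [3];  Q = [1, 2] / [3]
  Insert 6 (step 4): P = [1, 5, 6] / [3];  Q = [1, 2, 4] / [3]
  Insert 8 (step 5): P = [1, 5, 6, 8] / [3];  Q = [1, 2, 4, 5] / [3]
  Insert 7 (step 6): P = [1, 5, 6, 7] / [3, 8];  Q = [1, 2, 4, 5] / [3, 6]
  Insert 4 (step 7): P = [1, 4, 6, 7] / [3, 5] / [8];  Q = [1, 2, 4, 5] / [3, 6] / [7]
  Insert 2 (step 8): P = [1, 2, 6, 7] / [3, 4] / [5] / [8];  Q = [1, 2, 4, 5] / [3, 6] / [7] / [8]
Final shape: (4, 2, 1, 1).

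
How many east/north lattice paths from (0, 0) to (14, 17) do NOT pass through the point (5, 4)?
Number of paths = 202507605

Total paths from (0, 0) to (14, 17): C(31, 14) = 265182525. Paths through (5, 4): (paths (0, 0) → (5, 4)) × (paths (5, 4) → (14, 17)) = C(9, 5) · C(22, 9) = 126 · 497420 = 62674920. Avoidance count = 265182525 − 62674920 = 202507605.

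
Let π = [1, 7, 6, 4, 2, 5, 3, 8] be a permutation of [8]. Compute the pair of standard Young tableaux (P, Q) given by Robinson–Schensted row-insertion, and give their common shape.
P = [1, 2, 3, 8] / [4, 5] / [6] / [7];  Q = [1, 2, 6, 8] / [3, 7] / [4] / [5];  common shape = (4, 2, 1, 1)

Row-insert the values π_1, π_2, … into P one at a time, bumping the leftmost entry strictly greater than the inserted value down to the next row. The recording tableau Q records, in position (i, j), the step at which that cell was added to P.
  Insert 1 (step 1): P = [1];  Q = [1]
  Insert 7 (step 2): P = [1, 7];  Q = [1, 2]
  Insert 6 (step 3): P = [1, 6] / [7];  Q = [1, 2] / [3]
  Insert 4 (step 4): P = [1, 4] / [6] / [7];  Q = [1, 2] / [3] / [4]
  Insert 2 (step 5): P = [1, 2] / [4] / [6] / [7];  Q = [1, 2] / [3] / [4] / [5]
  Insert 5 (step 6): P = [1, 2, 5] / [4] / [6] / [7];  Q = [1, 2, 6] / [3] / [4] / [5]
  Insert 3 (step 7): P = [1, 2, 3] / [4, 5] / [6] / [7];  Q = [1, 2, 6] / [3, 7] / [4] / [5]
  Insert 8 (step 8): P = [1, 2, 3, 8] / [4, 5] / [6] / [7];  Q = [1, 2, 6, 8] / [3, 7] / [4] / [5]
Final shape: (4, 2, 1, 1).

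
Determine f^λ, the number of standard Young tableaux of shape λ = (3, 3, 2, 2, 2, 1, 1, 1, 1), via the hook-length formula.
# SYT of shape (3, 3, 2, 2, 2, 1, 1, 1, 1) = 65520

Hook-length formula: f^λ = n! / Π hook(c), product over all cells c of the Young diagram. For λ = (3, 3, 2, 2, 2, 1, 1, 1, 1), n = 16 boxes. Hook lengths by row (left-to-right, top-to-bottom): [11, 6, 2]; [10, 5, 1]; [8, 3]; [7, 2]; [6, 1]; [4]; [3]; [2]; [1]. Product of hooks = 319334400. So f^λ = 16! / 319334400 = 20922789888000 / 319334400 = 65520.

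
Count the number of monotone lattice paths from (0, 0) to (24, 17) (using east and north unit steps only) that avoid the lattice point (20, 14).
Number of paths = 102865333050

Total paths from (0, 0) to (24, 17): C(41, 24) = 151584480450. Paths through (20, 14): (paths (0, 0) → (20, 14)) × (paths (20, 14) → (24, 17)) = C(34, 20) · C(7, 4) = 1391975640 · 35 = 48719147400. Avoidance count = 151584480450 − 48719147400 = 102865333050.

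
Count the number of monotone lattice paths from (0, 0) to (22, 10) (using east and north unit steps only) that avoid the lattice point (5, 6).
Number of paths = 61747170

Total paths from (0, 0) to (22, 10): C(32, 22) = 64512240. Paths through (5, 6): (paths (0, 0) → (5, 6)) × (paths (5, 6) → (22, 10)) = C(11, 5) · C(21, 17) = 462 · 5985 = 2765070. Avoidance count = 64512240 − 2765070 = 61747170.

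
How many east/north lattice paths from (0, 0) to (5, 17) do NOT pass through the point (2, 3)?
Number of paths = 19534

Total paths from (0, 0) to (5, 17): C(22, 5) = 26334. Paths through (2, 3): (paths (0, 0) → (2, 3)) × (paths (2, 3) → (5, 17)) = C(5, 2) · C(17, 3) = 10 · 680 = 6800. Avoidance count = 26334 − 6800 = 19534.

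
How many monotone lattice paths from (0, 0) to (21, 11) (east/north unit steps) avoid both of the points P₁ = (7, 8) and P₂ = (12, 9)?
Number of paths = 110606080

Inclusion–exclusion. Total paths: C(32, 21) = 129024480. Through P₁: C(15, 7)·C(17, 14) = 4375800. Through P₂: C(21, 12)·C(11, 9) = 16166150. Since P₁ is strictly southwest of P₂, a monotone path through both must visit P₁ then P₂; paths through both = C(15, 7)·C(6, 5)·C(11, 9) = 2123550. Avoid both = 129024480 − 4375800 − 16166150 + 2123550 = 110606080.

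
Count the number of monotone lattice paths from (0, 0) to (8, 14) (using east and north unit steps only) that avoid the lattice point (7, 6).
Number of paths = 304326

Total paths from (0, 0) to (8, 14): C(22, 8) = 319770. Paths through (7, 6): (paths (0, 0) → (7, 6)) × (paths (7, 6) → (8, 14)) = C(13, 7) · C(9, 1) = 1716 · 9 = 15444. Avoidance count = 319770 − 15444 = 304326.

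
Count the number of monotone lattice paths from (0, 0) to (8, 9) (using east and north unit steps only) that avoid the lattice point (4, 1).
Number of paths = 21835

Total paths from (0, 0) to (8, 9): C(17, 8) = 24310. Paths through (4, 1): (paths (0, 0) → (4, 1)) × (paths (4, 1) → (8, 9)) = C(5, 4) · C(12, 4) = 5 · 495 = 2475. Avoidance count = 24310 − 2475 = 21835.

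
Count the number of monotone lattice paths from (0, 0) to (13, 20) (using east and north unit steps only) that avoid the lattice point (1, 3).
Number of paths = 365582700

Total paths from (0, 0) to (13, 20): C(33, 13) = 573166440. Paths through (1, 3): (paths (0, 0) → (1, 3)) × (paths (1, 3) → (13, 20)) = C(4, 1) · C(29, 12) = 4 · 51895935 = 207583740. Avoidance count = 573166440 − 207583740 = 365582700.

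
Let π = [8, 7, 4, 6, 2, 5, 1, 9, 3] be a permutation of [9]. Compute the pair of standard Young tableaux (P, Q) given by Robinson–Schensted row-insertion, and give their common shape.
P = [1, 3, 9] / [2, 5] / [4, 6] / [7] / [8];  Q = [1, 4, 8] / [2, 6] / [3, 9] / [5] / [7];  common shape = (3, 2, 2, 1, 1)

Row-insert the values π_1, π_2, … into P one at a time, bumping the leftmost entry strictly greater than the inserted value down to the next row. The recording tableau Q records, in position (i, j), the step at which that cell was added to P.
  Insert 8 (step 1): P = [8];  Q = [1]
  Insert 7 (step 2): P = [7] / [8];  Q = [1] / [2]
  Insert 4 (step 3): P = [4] / [7] / [8];  Q = [1] / [2] / [3]
  Insert 6 (step 4): P = [4, 6] / [7] / [8];  Q = [1, 4] / [2] / [3]
  Insert 2 (step 5): P = [2, 6] / [4] / [7] / [8];  Q = [1, 4] / [2] / [3] / [5]
  Insert 5 (step 6): P = [2, 5] / [4, 6] / [7] / [8];  Q = [1, 4] / [2, 6] / [3] / [5]
  Insert 1 (step 7): P = [1, 5] / [2, 6] / [4] / [7] / [8];  Q = [1, 4] / [2, 6] / [3] / [5] / [7]
  Insert 9 (step 8): P = [1, 5, 9] / [2, 6] / [4] / [7] / [8];  Q = [1, 4, 8] / [2, 6] / [3] / [5] / [7]
  Insert 3 (step 9): P = [1, 3, 9] / [2, 5] / [4, 6] / [7] / [8];  Q = [1, 4, 8] / [2, 6] / [3, 9] / [5] / [7]
Final shape: (3, 2, 2, 1, 1).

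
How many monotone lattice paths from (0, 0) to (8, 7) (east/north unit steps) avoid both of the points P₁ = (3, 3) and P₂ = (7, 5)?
Number of paths = 2439

Inclusion–exclusion. Total paths: C(15, 8) = 6435. Through P₁: C(6, 3)·C(9, 5) = 2520. Through P₂: C(12, 7)·C(3, 1) = 2376. Since P₁ is strictly southwest of P₂, a monotone path through both must visit P₁ then P₂; paths through both = C(6, 3)·C(6, 4)·C(3, 1) = 900. Avoid both = 6435 − 2520 − 2376 + 900 = 2439.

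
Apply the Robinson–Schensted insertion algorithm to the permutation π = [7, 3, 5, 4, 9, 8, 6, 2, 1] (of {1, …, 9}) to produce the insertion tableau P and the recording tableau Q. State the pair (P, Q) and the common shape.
P = [1, 4, 6] / [2, 8] / [3, 9] / [5] / [7];  Q = [1, 3, 5] / [2, 6] / [4, 7] / [8] / [9];  common shape = (3, 2, 2, 1, 1)

Row-insert the values π_1, π_2, … into P one at a time, bumping the leftmost entry strictly greater than the inserted value down to the next row. The recording tableau Q records, in position (i, j), the step at which that cell was added to P.
  Insert 7 (step 1): P = [7];  Q = [1]
  Insert 3 (step 2): P = [3] / [7];  Q = [1] / [2]
  Insert 5 (step 3): P = [3, 5] / [7];  Q = [1, 3] / [2]
  Insert 4 (step 4): P = [3, 4] / [5] / [7];  Q = [1, 3] / [2] / [4]
  Insert 9 (step 5): P = [3, 4, 9] / [5] / [7];  Q = [1, 3, 5] / [2] / [4]
  Insert 8 (step 6): P = [3, 4, 8] / [5, 9] / [7];  Q = [1, 3, 5] / [2, 6] / [4]
  Insert 6 (step 7): P = [3, 4, 6] / [5, 8] / [7, 9];  Q = [1, 3, 5] / [2, 6] / [4, 7]
  Insert 2 (step 8): P = [2, 4, 6] / [3, 8] / [5, 9] / [7];  Q = [1, 3, 5] / [2, 6] / [4, 7] / [8]
  Insert 1 (step 9): P = [1, 4, 6] / [2, 8] / [3, 9] / [5] / [7];  Q = [1, 3, 5] / [2, 6] / [4, 7] / [8] / [9]
Final shape: (3, 2, 2, 1, 1).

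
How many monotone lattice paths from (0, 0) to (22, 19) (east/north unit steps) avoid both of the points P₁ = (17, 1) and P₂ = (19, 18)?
Number of paths = 173971549230

Inclusion–exclusion. Total paths: C(41, 22) = 244662670200. Through P₁: C(18, 17)·C(23, 5) = 605682. Through P₂: C(37, 19)·C(4, 3) = 70690527600. Since P₁ is strictly southwest of P₂, a monotone path through both must visit P₁ then P₂; paths through both = C(18, 17)·C(19, 2)·C(4, 3) = 12312. Avoid both = 244662670200 − 605682 − 70690527600 + 12312 = 173971549230.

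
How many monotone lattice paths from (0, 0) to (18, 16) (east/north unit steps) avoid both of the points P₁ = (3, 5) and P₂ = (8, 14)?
Number of paths = 1757591042

Inclusion–exclusion. Total paths: C(34, 18) = 2203961430. Through P₁: C(8, 3)·C(26, 15) = 432664960. Through P₂: C(22, 8)·C(12, 10) = 21104820. Since P₁ is strictly southwest of P₂, a monotone path through both must visit P₁ then P₂; paths through both = C(8, 3)·C(14, 5)·C(12, 10) = 7399392. Avoid both = 2203961430 − 432664960 − 21104820 + 7399392 = 1757591042.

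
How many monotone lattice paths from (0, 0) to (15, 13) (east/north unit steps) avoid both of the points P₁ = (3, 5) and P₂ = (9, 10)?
Number of paths = 24801336

Inclusion–exclusion. Total paths: C(28, 15) = 37442160. Through P₁: C(8, 3)·C(20, 12) = 7054320. Through P₂: C(19, 9)·C(9, 6) = 7759752. Since P₁ is strictly southwest of P₂, a monotone path through both must visit P₁ then P₂; paths through both = C(8, 3)·C(11, 6)·C(9, 6) = 2173248. Avoid both = 37442160 − 7054320 − 7759752 + 2173248 = 24801336.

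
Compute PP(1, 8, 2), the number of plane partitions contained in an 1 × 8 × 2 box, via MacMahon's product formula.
PP(1, 8, 2) = 45

Evaluate the triple product over i = 1..1, j = 1..8, k = 1..2. The factors are (2/1) · (3/2) · (3/2) · (4/3) · (4/3) · (5/4) · (5/4) · (6/5) · … (16 factors total). The numerators and denominators telescope so the product is an integer; carrying out the multiplication exactly gives PP(1, 8, 2) = 45.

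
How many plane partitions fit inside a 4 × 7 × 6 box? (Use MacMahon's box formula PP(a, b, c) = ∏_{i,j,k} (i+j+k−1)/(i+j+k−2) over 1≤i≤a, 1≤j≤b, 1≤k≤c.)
PP(4, 7, 6) = 12544848030

Evaluate the triple product over i = 1..4, j = 1..7, k = 1..6. The factors are (2/1) · (3/2) · (4/3) · (5/4) · (6/5) · (7/6) · (3/2) · (4/3) · … (168 factors total). The numerators and denominators telescope so the product is an integer; carrying out the multiplication exactly gives PP(4, 7, 6) = 12544848030.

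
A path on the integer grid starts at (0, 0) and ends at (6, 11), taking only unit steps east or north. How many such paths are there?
Number of paths = 12376

A monotone lattice path from (0, 0) to (6, 11) consists of 6 east steps and 11 north steps in some order, so it is determined by which 6 of the 17 steps are east. The count is C(17, 6) = 12376.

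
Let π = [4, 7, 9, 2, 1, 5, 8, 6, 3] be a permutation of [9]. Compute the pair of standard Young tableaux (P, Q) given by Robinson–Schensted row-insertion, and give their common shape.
P = [1, 3, 6] / [2, 5, 8] / [4, 7] / [9];  Q = [1, 2, 3] / [4, 6, 7] / [5, 8] / [9];  common shape = (3, 3, 2, 1)

Row-insert the values π_1, π_2, … into P one at a time, bumping the leftmost entry strictly greater than the inserted value down to the next row. The recording tableau Q records, in position (i, j), the step at which that cell was added to P.
  Insert 4 (step 1): P = [4];  Q = [1]
  Insert 7 (step 2): P = [4, 7];  Q = [1, 2]
  Insert 9 (step 3): P = [4, 7, 9];  Q = [1, 2, 3]
  Insert 2 (step 4): P = [2, 7, 9] / [4];  Q = [1, 2, 3] / [4]
  Insert 1 (step 5): P = [1, 7, 9] / [2] / [4];  Q = [1, 2, 3] / [4] / [5]
  Insert 5 (step 6): P = [1, 5, 9] / [2, 7] / [4];  Q = [1, 2, 3] / [4, 6] / [5]
  Insert 8 (step 7): P = [1, 5, 8] / [2, 7, 9] / [4];  Q = [1, 2, 3] / [4, 6, 7] / [5]
  Insert 6 (step 8): P = [1, 5, 6] / [2, 7, 8] / [4, 9];  Q = [1, 2, 3] / [4, 6, 7] / [5, 8]
  Insert 3 (step 9): P = [1, 3, 6] / [2, 5, 8] / [4, 7] / [9];  Q = [1, 2, 3] / [4, 6, 7] / [5, 8] / [9]
Final shape: (3, 3, 2, 1).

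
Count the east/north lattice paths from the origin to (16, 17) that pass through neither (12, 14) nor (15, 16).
Number of paths = 420857220

Inclusion–exclusion. Total paths: C(33, 16) = 1166803110. Through P₁: C(26, 12)·C(7, 4) = 338019500. Through P₂: C(31, 15)·C(2, 1) = 601080390. Since P₁ is strictly southwest of P₂, a monotone path through both must visit P₁ then P₂; paths through both = C(26, 12)·C(5, 3)·C(2, 1) = 193154000. Avoid both = 1166803110 − 338019500 − 601080390 + 193154000 = 420857220.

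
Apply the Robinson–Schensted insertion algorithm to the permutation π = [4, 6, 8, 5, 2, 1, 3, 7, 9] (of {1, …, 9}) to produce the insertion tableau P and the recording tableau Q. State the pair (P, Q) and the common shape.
P = [1, 3, 7, 9] / [2, 5, 8] / [4] / [6];  Q = [1, 2, 3, 9] / [4, 7, 8] / [5] / [6];  common shape = (4, 3, 1, 1)

Row-insert the values π_1, π_2, … into P one at a time, bumping the leftmost entry strictly greater than the inserted value down to the next row. The recording tableau Q records, in position (i, j), the step at which that cell was added to P.
  Insert 4 (step 1): P = [4];  Q = [1]
  Insert 6 (step 2): P = [4, 6];  Q = [1, 2]
  Insert 8 (step 3): P = [4, 6, 8];  Q = [1, 2, 3]
  Insert 5 (step 4): P = [4, 5, 8] / [6];  Q = [1, 2, 3] / [4]
  Insert 2 (step 5): P = [2, 5, 8] / [4] / [6];  Q = [1, 2, 3] / [4] / [5]
  Insert 1 (step 6): P = [1, 5, 8] / [2] / [4] / [6];  Q = [1, 2, 3] / [4] / [5] / [6]
  Insert 3 (step 7): P = [1, 3, 8] / [2, 5] / [4] / [6];  Q = [1, 2, 3] / [4, 7] / [5] / [6]
  Insert 7 (step 8): P = [1, 3, 7] / [2, 5, 8] / [4] / [6];  Q = [1, 2, 3] / [4, 7, 8] / [5] / [6]
  Insert 9 (step 9): P = [1, 3, 7, 9] / [2, 5, 8] / [4] / [6];  Q = [1, 2, 3, 9] / [4, 7, 8] / [5] / [6]
Final shape: (4, 3, 1, 1).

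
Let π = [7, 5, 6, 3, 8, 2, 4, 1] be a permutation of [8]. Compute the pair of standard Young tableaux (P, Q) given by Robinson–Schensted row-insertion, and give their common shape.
P = [1, 4, 8] / [2, 6] / [3] / [5] / [7];  Q = [1, 3, 5] / [2, 7] / [4] / [6] / [8];  common shape = (3, 2, 1, 1, 1)

Row-insert the values π_1, π_2, … into P one at a time, bumping the leftmost entry strictly greater than the inserted value down to the next row. The recording tableau Q records, in position (i, j), the step at which that cell was added to P.
  Insert 7 (step 1): P = [7];  Q = [1]
  Insert 5 (step 2): P = [5] / [7];  Q = [1] / [2]
  Insert 6 (step 3): P = [5, 6] / [7];  Q = [1, 3] / [2]
  Insert 3 (step 4): P = [3, 6] / [5] / [7];  Q = [1, 3] / [2] / [4]
  Insert 8 (step 5): P = [3, 6, 8] / [5] / [7];  Q = [1, 3, 5] / [2] / [4]
  Insert 2 (step 6): P = [2, 6, 8] / [3] / [5] / [7];  Q = [1, 3, 5] / [2] / [4] / [6]
  Insert 4 (step 7): P = [2, 4, 8] / [3, 6] / [5] / [7];  Q = [1, 3, 5] / [2, 7] / [4] / [6]
  Insert 1 (step 8): P = [1, 4, 8] / [2, 6] / [3] / [5] / [7];  Q = [1, 3, 5] / [2, 7] / [4] / [6] / [8]
Final shape: (3, 2, 1, 1, 1).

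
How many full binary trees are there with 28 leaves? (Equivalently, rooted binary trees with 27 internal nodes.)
C_27 = 69533550916004

These full binary trees are counted by the Catalan number C_n = (1/(n + 1)) · C(2n, n). For n = 27: C_27 = (1/28) · C(54, 27) = 1946939425648112/28 = 69533550916004.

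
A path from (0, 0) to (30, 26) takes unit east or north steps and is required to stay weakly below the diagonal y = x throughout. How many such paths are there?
Number of paths = 1072007803888560

By the reflection principle (André's argument), the number of monotone paths to (30, 26) with n ≤ m that never go above y = x is C(56, 30) − C(56, 31) = 6646448384109072 − 5574440580220512 = 1072007803888560.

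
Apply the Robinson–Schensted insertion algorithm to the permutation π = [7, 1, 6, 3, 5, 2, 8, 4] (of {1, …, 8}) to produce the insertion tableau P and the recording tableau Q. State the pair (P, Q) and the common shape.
P = [1, 2, 4, 8] / [3, 5] / [6] / [7];  Q = [1, 3, 5, 7] / [2, 8] / [4] / [6];  common shape = (4, 2, 1, 1)

Row-insert the values π_1, π_2, … into P one at a time, bumping the leftmost entry strictly greater than the inserted value down to the next row. The recording tableau Q records, in position (i, j), the step at which that cell was added to P.
  Insert 7 (step 1): P = [7];  Q = [1]
  Insert 1 (step 2): P = [1] / [7];  Q = [1] / [2]
  Insert 6 (step 3): P = [1, 6] / [7];  Q = [1, 3] / [2]
  Insert 3 (step 4): P = [1, 3] / [6] / [7];  Q = [1, 3] / [2] / [4]
  Insert 5 (step 5): P = [1, 3, 5] / [6] / [7];  Q = [1, 3, 5] / [2] / [4]
  Insert 2 (step 6): P = [1, 2, 5] / [3] / [6] / [7];  Q = [1, 3, 5] / [2] / [4] / [6]
  Insert 8 (step 7): P = [1, 2, 5, 8] / [3] / [6] / [7];  Q = [1, 3, 5, 7] / [2] / [4] / [6]
  Insert 4 (step 8): P = [1, 2, 4, 8] / [3, 5] / [6] / [7];  Q = [1, 3, 5, 7] / [2, 8] / [4] / [6]
Final shape: (4, 2, 1, 1).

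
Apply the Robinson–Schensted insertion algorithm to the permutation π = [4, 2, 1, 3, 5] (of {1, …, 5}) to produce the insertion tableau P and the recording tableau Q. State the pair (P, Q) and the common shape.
P = [1, 3, 5] / [2] / [4];  Q = [1, 4, 5] / [2] / [3];  common shape = (3, 1, 1)

Row-insert the values π_1, π_2, … into P one at a time, bumping the leftmost entry strictly greater than the inserted value down to the next row. The recording tableau Q records, in position (i, j), the step at which that cell was added to P.
  Insert 4 (step 1): P = [4];  Q = [1]
  Insert 2 (step 2): P = [2] / [4];  Q = [1] / [2]
  Insert 1 (step 3): P = [1] / [2] / [4];  Q = [1] / [2] / [3]
  Insert 3 (step 4): P = [1, 3] / [2] / [4];  Q = [1, 4] / [2] / [3]
  Insert 5 (step 5): P = [1, 3, 5] / [2] / [4];  Q = [1, 4, 5] / [2] / [3]
Final shape: (3, 1, 1).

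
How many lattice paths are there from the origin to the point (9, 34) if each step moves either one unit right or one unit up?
Number of paths = 563921995

A monotone lattice path from (0, 0) to (9, 34) consists of 9 east steps and 34 north steps in some order, so it is determined by which 9 of the 43 steps are east. The count is C(43, 9) = 563921995.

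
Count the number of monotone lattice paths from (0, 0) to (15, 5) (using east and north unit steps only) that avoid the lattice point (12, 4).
Number of paths = 8224

Total paths from (0, 0) to (15, 5): C(20, 15) = 15504. Paths through (12, 4): (paths (0, 0) → (12, 4)) × (paths (12, 4) → (15, 5)) = C(16, 12) · C(4, 3) = 1820 · 4 = 7280. Avoidance count = 15504 − 7280 = 8224.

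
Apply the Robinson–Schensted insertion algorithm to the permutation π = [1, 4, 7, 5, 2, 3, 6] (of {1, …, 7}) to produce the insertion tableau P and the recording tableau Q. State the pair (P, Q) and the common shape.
P = [1, 2, 3, 6] / [4, 5] / [7];  Q = [1, 2, 3, 7] / [4, 6] / [5];  common shape = (4, 2, 1)

Row-insert the values π_1, π_2, … into P one at a time, bumping the leftmost entry strictly greater than the inserted value down to the next row. The recording tableau Q records, in position (i, j), the step at which that cell was added to P.
  Insert 1 (step 1): P = [1];  Q = [1]
  Insert 4 (step 2): P = [1, 4];  Q = [1, 2]
  Insert 7 (step 3): P = [1, 4, 7];  Q = [1, 2, 3]
  Insert 5 (step 4): P = [1, 4, 5] / [7];  Q = [1, 2, 3] / [4]
  Insert 2 (step 5): P = [1, 2, 5] / [4] / [7];  Q = [1, 2, 3] / [4] / [5]
  Insert 3 (step 6): P = [1, 2, 3] / [4, 5] / [7];  Q = [1, 2, 3] / [4, 6] / [5]
  Insert 6 (step 7): P = [1, 2, 3, 6] / [4, 5] / [7];  Q = [1, 2, 3, 7] / [4, 6] / [5]
Final shape: (4, 2, 1).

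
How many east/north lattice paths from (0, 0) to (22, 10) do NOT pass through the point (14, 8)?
Number of paths = 50122590

Total paths from (0, 0) to (22, 10): C(32, 22) = 64512240. Paths through (14, 8): (paths (0, 0) → (14, 8)) × (paths (14, 8) → (22, 10)) = C(22, 14) · C(10, 8) = 319770 · 45 = 14389650. Avoidance count = 64512240 − 14389650 = 50122590.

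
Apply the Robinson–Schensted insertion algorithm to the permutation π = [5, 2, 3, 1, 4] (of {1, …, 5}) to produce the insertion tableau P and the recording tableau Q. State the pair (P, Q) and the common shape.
P = [1, 3, 4] / [2] / [5];  Q = [1, 3, 5] / [2] / [4];  common shape = (3, 1, 1)

Row-insert the values π_1, π_2, … into P one at a time, bumping the leftmost entry strictly greater than the inserted value down to the next row. The recording tableau Q records, in position (i, j), the step at which that cell was added to P.
  Insert 5 (step 1): P = [5];  Q = [1]
  Insert 2 (step 2): P = [2] / [5];  Q = [1] / [2]
  Insert 3 (step 3): P = [2, 3] / [5];  Q = [1, 3] / [2]
  Insert 1 (step 4): P = [1, 3] / [2] / [5];  Q = [1, 3] / [2] / [4]
  Insert 4 (step 5): P = [1, 3, 4] / [2] / [5];  Q = [1, 3, 5] / [2] / [4]
Final shape: (3, 1, 1).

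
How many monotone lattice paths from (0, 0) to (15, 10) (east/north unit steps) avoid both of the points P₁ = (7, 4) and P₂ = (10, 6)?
Number of paths = 1684562

Inclusion–exclusion. Total paths: C(25, 15) = 3268760. Through P₁: C(11, 7)·C(14, 8) = 990990. Through P₂: C(16, 10)·C(9, 5) = 1009008. Since P₁ is strictly southwest of P₂, a monotone path through both must visit P₁ then P₂; paths through both = C(11, 7)·C(5, 3)·C(9, 5) = 415800. Avoid both = 3268760 − 990990 − 1009008 + 415800 = 1684562.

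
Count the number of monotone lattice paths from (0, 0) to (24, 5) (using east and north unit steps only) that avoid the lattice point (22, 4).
Number of paths = 73905

Total paths from (0, 0) to (24, 5): C(29, 24) = 118755. Paths through (22, 4): (paths (0, 0) → (22, 4)) × (paths (22, 4) → (24, 5)) = C(26, 22) · C(3, 2) = 14950 · 3 = 44850. Avoidance count = 118755 − 44850 = 73905.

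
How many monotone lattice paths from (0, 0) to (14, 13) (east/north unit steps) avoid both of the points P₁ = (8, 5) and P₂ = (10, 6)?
Number of paths = 14824929

Inclusion–exclusion. Total paths: C(27, 14) = 20058300. Through P₁: C(13, 8)·C(14, 6) = 3864861. Through P₂: C(16, 10)·C(11, 4) = 2642640. Since P₁ is strictly southwest of P₂, a monotone path through both must visit P₁ then P₂; paths through both = C(13, 8)·C(3, 2)·C(11, 4) = 1274130. Avoid both = 20058300 − 3864861 − 2642640 + 1274130 = 14824929.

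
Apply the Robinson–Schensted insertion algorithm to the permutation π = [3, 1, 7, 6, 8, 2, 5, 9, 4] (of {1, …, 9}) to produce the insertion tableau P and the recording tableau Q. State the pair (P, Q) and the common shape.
P = [1, 2, 4, 9] / [3, 5, 8] / [6] / [7];  Q = [1, 3, 5, 8] / [2, 4, 7] / [6] / [9];  common shape = (4, 3, 1, 1)

Row-insert the values π_1, π_2, … into P one at a time, bumping the leftmost entry strictly greater than the inserted value down to the next row. The recording tableau Q records, in position (i, j), the step at which that cell was added to P.
  Insert 3 (step 1): P = [3];  Q = [1]
  Insert 1 (step 2): P = [1] / [3];  Q = [1] / [2]
  Insert 7 (step 3): P = [1, 7] / [3];  Q = [1, 3] / [2]
  Insert 6 (step 4): P = [1, 6] / [3, 7];  Q = [1, 3] / [2, 4]
  Insert 8 (step 5): P = [1, 6, 8] / [3, 7];  Q = [1, 3, 5] / [2, 4]
  Insert 2 (step 6): P = [1, 2, 8] / [3, 6] / [7];  Q = [1, 3, 5] / [2, 4] / [6]
  Insert 5 (step 7): P = [1, 2, 5] / [3, 6, 8] / [7];  Q = [1, 3, 5] / [2, 4, 7] / [6]
  Insert 9 (step 8): P = [1, 2, 5, 9] / [3, 6, 8] / [7];  Q = [1, 3, 5, 8] / [2, 4, 7] / [6]
  Insert 4 (step 9): P = [1, 2, 4, 9] / [3, 5, 8] / [6] / [7];  Q = [1, 3, 5, 8] / [2, 4, 7] / [6] / [9]
Final shape: (4, 3, 1, 1).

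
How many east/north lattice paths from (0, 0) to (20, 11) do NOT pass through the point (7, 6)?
Number of paths = 69969627

Total paths from (0, 0) to (20, 11): C(31, 20) = 84672315. Paths through (7, 6): (paths (0, 0) → (7, 6)) × (paths (7, 6) → (20, 11)) = C(13, 7) · C(18, 13) = 1716 · 8568 = 14702688. Avoidance count = 84672315 − 14702688 = 69969627.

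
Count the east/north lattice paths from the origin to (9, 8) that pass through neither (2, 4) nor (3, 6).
Number of paths = 18268

Inclusion–exclusion. Total paths: C(17, 9) = 24310. Through P₁: C(6, 2)·C(11, 7) = 4950. Through P₂: C(9, 3)·C(8, 6) = 2352. Since P₁ is strictly southwest of P₂, a monotone path through both must visit P₁ then P₂; paths through both = C(6, 2)·C(3, 1)·C(8, 6) = 1260. Avoid both = 24310 − 4950 − 2352 + 1260 = 18268.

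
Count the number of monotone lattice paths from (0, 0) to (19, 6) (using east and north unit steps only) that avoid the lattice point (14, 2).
Number of paths = 161980

Total paths from (0, 0) to (19, 6): C(25, 19) = 177100. Paths through (14, 2): (paths (0, 0) → (14, 2)) × (paths (14, 2) → (19, 6)) = C(16, 14) · C(9, 5) = 120 · 126 = 15120. Avoidance count = 177100 − 15120 = 161980.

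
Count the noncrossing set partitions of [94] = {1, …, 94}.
C_94 = 239993345518077005168915776623476723006280827488229600

These noncrossing partitions are counted by the Catalan number C_n = (1/(n + 1)) · C(2n, n). For n = 94: C_94 = (1/95) · C(188, 94) = 22799367824217315491046998779230288685596678611381812000/95 = 239993345518077005168915776623476723006280827488229600.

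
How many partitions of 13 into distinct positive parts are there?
q(13) = 18

List partitions of 13 into distinct parts: 13, 12+1, 11+2, 10+3, 10+2+1, 9+4, 9+3+1, 8+5, 8+4+1, 8+3+2, 7+6, 7+5+1, 7+4+2, 7+3+2+1, 6+5+2, 6+4+3, 6+4+2+1, 5+4+3+1. There are q(13) = 18. (Euler: this equals the number of odd-part partitions of 13.)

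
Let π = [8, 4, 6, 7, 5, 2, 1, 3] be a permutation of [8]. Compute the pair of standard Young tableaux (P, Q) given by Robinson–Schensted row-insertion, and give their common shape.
P = [1, 3, 7] / [2, 5] / [4] / [6] / [8];  Q = [1, 3, 4] / [2, 8] / [5] / [6] / [7];  common shape = (3, 2, 1, 1, 1)

Row-insert the values π_1, π_2, … into P one at a time, bumping the leftmost entry strictly greater than the inserted value down to the next row. The recording tableau Q records, in position (i, j), the step at which that cell was added to P.
  Insert 8 (step 1): P = [8];  Q = [1]
  Insert 4 (step 2): P = [4] / [8];  Q = [1] / [2]
  Insert 6 (step 3): P = [4, 6] / [8];  Q = [1, 3] / [2]
  Insert 7 (step 4): P = [4, 6, 7] / [8];  Q = [1, 3, 4] / [2]
  Insert 5 (step 5): P = [4, 5, 7] / [6] / [8];  Q = [1, 3, 4] / [2] / [5]
  Insert 2 (step 6): P = [2, 5, 7] / [4] / [6] / [8];  Q = [1, 3, 4] / [2] / [5] / [6]
  Insert 1 (step 7): P = [1, 5, 7] / [2] / [4] / [6] / [8];  Q = [1, 3, 4] / [2] / [5] / [6] / [7]
  Insert 3 (step 8): P = [1, 3, 7] / [2, 5] / [4] / [6] / [8];  Q = [1, 3, 4] / [2, 8] / [5] / [6] / [7]
Final shape: (3, 2, 1, 1, 1).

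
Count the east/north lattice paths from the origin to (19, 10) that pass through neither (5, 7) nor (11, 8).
Number of paths = 16339740

Inclusion–exclusion. Total paths: C(29, 19) = 20030010. Through P₁: C(12, 5)·C(17, 14) = 538560. Through P₂: C(19, 11)·C(10, 8) = 3401190. Since P₁ is strictly southwest of P₂, a monotone path through both must visit P₁ then P₂; paths through both = C(12, 5)·C(7, 6)·C(10, 8) = 249480. Avoid both = 20030010 − 538560 − 3401190 + 249480 = 16339740.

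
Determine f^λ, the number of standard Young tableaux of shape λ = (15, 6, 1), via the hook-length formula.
# SYT of shape (15, 6, 1) = 601920

Hook-length formula: f^λ = n! / Π hook(c), product over all cells c of the Young diagram. For λ = (15, 6, 1), n = 22 boxes. Hook lengths by row (left-to-right, top-to-bottom): [17, 15, 14, 13, 12, 11, 9, 8, 7, 6, 5, 4, 3, 2, 1]; [7, 5, 4, 3, 2, 1]; [1]. Product of hooks = 1867358997504000. So f^λ = 22! / 1867358997504000 = 1124000727777607680000 / 1867358997504000 = 601920.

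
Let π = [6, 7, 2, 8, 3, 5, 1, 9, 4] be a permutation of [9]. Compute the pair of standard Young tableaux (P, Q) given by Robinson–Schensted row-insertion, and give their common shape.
P = [1, 3, 4, 9] / [2, 5, 8] / [6, 7];  Q = [1, 2, 4, 8] / [3, 5, 6] / [7, 9];  common shape = (4, 3, 2)

Row-insert the values π_1, π_2, … into P one at a time, bumping the leftmost entry strictly greater than the inserted value down to the next row. The recording tableau Q records, in position (i, j), the step at which that cell was added to P.
  Insert 6 (step 1): P = [6];  Q = [1]
  Insert 7 (step 2): P = [6, 7];  Q = [1, 2]
  Insert 2 (step 3): P = [2, 7] / [6];  Q = [1, 2] / [3]
  Insert 8 (step 4): P = [2, 7, 8] / [6];  Q = [1, 2, 4] / [3]
  Insert 3 (step 5): P = [2, 3, 8] / [6, 7];  Q = [1, 2, 4] / [3, 5]
  Insert 5 (step 6): P = [2, 3, 5] / [6, 7, 8];  Q = [1, 2, 4] / [3, 5, 6]
  Insert 1 (step 7): P = [1, 3, 5] / [2, 7, 8] / [6];  Q = [1, 2, 4] / [3, 5, 6] / [7]
  Insert 9 (step 8): P = [1, 3, 5, 9] / [2, 7, 8] / [6];  Q = [1, 2, 4, 8] / [3, 5, 6] / [7]
  Insert 4 (step 9): P = [1, 3, 4, 9] / [2, 5, 8] / [6, 7];  Q = [1, 2, 4, 8] / [3, 5, 6] / [7, 9]
Final shape: (4, 3, 2).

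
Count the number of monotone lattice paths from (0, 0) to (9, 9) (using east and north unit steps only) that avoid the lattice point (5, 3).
Number of paths = 36860

Total paths from (0, 0) to (9, 9): C(18, 9) = 48620. Paths through (5, 3): (paths (0, 0) → (5, 3)) × (paths (5, 3) → (9, 9)) = C(8, 5) · C(10, 4) = 56 · 210 = 11760. Avoidance count = 48620 − 11760 = 36860.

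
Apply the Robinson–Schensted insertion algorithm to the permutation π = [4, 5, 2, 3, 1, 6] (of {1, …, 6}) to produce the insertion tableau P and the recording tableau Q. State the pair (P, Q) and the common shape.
P = [1, 3, 6] / [2, 5] / [4];  Q = [1, 2, 6] / [3, 4] / [5];  common shape = (3, 2, 1)

Row-insert the values π_1, π_2, … into P one at a time, bumping the leftmost entry strictly greater than the inserted value down to the next row. The recording tableau Q records, in position (i, j), the step at which that cell was added to P.
  Insert 4 (step 1): P = [4];  Q = [1]
  Insert 5 (step 2): P = [4, 5];  Q = [1, 2]
  Insert 2 (step 3): P = [2, 5] / [4];  Q = [1, 2] / [3]
  Insert 3 (step 4): P = [2, 3] / [4, 5];  Q = [1, 2] / [3, 4]
  Insert 1 (step 5): P = [1, 3] / [2, 5] / [4];  Q = [1, 2] / [3, 4] / [5]
  Insert 6 (step 6): P = [1, 3, 6] / [2, 5] / [4];  Q = [1, 2, 6] / [3, 4] / [5]
Final shape: (3, 2, 1).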